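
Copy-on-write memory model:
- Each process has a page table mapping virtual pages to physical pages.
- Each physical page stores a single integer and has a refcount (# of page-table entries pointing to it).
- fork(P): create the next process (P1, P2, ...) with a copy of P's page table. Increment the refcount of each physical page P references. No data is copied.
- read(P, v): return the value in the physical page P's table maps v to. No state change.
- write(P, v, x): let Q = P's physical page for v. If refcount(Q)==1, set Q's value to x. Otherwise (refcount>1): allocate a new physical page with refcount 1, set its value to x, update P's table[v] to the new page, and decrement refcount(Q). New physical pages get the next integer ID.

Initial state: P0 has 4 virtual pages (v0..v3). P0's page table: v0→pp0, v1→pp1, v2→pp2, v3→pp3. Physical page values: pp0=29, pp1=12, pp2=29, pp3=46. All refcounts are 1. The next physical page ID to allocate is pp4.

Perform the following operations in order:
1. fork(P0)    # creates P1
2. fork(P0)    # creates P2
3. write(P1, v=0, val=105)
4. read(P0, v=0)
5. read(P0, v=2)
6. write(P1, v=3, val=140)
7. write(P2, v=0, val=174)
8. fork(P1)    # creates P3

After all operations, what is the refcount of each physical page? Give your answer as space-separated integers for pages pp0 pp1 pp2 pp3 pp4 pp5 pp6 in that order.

Answer: 1 4 4 2 2 2 1

Derivation:
Op 1: fork(P0) -> P1. 4 ppages; refcounts: pp0:2 pp1:2 pp2:2 pp3:2
Op 2: fork(P0) -> P2. 4 ppages; refcounts: pp0:3 pp1:3 pp2:3 pp3:3
Op 3: write(P1, v0, 105). refcount(pp0)=3>1 -> COPY to pp4. 5 ppages; refcounts: pp0:2 pp1:3 pp2:3 pp3:3 pp4:1
Op 4: read(P0, v0) -> 29. No state change.
Op 5: read(P0, v2) -> 29. No state change.
Op 6: write(P1, v3, 140). refcount(pp3)=3>1 -> COPY to pp5. 6 ppages; refcounts: pp0:2 pp1:3 pp2:3 pp3:2 pp4:1 pp5:1
Op 7: write(P2, v0, 174). refcount(pp0)=2>1 -> COPY to pp6. 7 ppages; refcounts: pp0:1 pp1:3 pp2:3 pp3:2 pp4:1 pp5:1 pp6:1
Op 8: fork(P1) -> P3. 7 ppages; refcounts: pp0:1 pp1:4 pp2:4 pp3:2 pp4:2 pp5:2 pp6:1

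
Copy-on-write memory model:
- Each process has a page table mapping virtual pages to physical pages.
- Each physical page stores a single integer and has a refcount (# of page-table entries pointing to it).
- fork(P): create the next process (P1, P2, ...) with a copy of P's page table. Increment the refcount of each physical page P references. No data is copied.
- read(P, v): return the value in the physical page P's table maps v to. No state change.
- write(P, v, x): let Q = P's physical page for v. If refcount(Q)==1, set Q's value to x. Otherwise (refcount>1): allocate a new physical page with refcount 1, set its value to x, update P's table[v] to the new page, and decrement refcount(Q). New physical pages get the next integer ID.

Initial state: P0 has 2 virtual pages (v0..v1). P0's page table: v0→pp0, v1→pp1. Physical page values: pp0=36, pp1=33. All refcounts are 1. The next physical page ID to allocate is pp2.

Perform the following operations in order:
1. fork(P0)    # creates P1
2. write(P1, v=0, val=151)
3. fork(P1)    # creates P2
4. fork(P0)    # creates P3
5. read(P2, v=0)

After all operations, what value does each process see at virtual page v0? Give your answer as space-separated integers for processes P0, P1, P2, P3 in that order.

Answer: 36 151 151 36

Derivation:
Op 1: fork(P0) -> P1. 2 ppages; refcounts: pp0:2 pp1:2
Op 2: write(P1, v0, 151). refcount(pp0)=2>1 -> COPY to pp2. 3 ppages; refcounts: pp0:1 pp1:2 pp2:1
Op 3: fork(P1) -> P2. 3 ppages; refcounts: pp0:1 pp1:3 pp2:2
Op 4: fork(P0) -> P3. 3 ppages; refcounts: pp0:2 pp1:4 pp2:2
Op 5: read(P2, v0) -> 151. No state change.
P0: v0 -> pp0 = 36
P1: v0 -> pp2 = 151
P2: v0 -> pp2 = 151
P3: v0 -> pp0 = 36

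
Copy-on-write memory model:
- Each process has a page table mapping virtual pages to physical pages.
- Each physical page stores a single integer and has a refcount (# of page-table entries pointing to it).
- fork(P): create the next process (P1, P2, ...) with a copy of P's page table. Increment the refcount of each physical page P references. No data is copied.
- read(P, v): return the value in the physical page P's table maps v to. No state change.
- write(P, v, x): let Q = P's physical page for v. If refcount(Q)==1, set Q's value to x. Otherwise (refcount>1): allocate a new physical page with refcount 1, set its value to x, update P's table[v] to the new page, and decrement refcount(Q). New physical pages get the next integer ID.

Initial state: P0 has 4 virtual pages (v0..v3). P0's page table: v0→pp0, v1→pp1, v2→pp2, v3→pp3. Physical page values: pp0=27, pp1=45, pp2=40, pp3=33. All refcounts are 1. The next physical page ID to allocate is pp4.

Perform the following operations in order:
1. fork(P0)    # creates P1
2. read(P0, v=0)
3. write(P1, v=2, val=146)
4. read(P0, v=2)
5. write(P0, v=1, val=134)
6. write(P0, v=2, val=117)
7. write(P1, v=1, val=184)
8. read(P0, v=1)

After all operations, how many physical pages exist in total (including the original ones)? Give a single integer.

Answer: 6

Derivation:
Op 1: fork(P0) -> P1. 4 ppages; refcounts: pp0:2 pp1:2 pp2:2 pp3:2
Op 2: read(P0, v0) -> 27. No state change.
Op 3: write(P1, v2, 146). refcount(pp2)=2>1 -> COPY to pp4. 5 ppages; refcounts: pp0:2 pp1:2 pp2:1 pp3:2 pp4:1
Op 4: read(P0, v2) -> 40. No state change.
Op 5: write(P0, v1, 134). refcount(pp1)=2>1 -> COPY to pp5. 6 ppages; refcounts: pp0:2 pp1:1 pp2:1 pp3:2 pp4:1 pp5:1
Op 6: write(P0, v2, 117). refcount(pp2)=1 -> write in place. 6 ppages; refcounts: pp0:2 pp1:1 pp2:1 pp3:2 pp4:1 pp5:1
Op 7: write(P1, v1, 184). refcount(pp1)=1 -> write in place. 6 ppages; refcounts: pp0:2 pp1:1 pp2:1 pp3:2 pp4:1 pp5:1
Op 8: read(P0, v1) -> 134. No state change.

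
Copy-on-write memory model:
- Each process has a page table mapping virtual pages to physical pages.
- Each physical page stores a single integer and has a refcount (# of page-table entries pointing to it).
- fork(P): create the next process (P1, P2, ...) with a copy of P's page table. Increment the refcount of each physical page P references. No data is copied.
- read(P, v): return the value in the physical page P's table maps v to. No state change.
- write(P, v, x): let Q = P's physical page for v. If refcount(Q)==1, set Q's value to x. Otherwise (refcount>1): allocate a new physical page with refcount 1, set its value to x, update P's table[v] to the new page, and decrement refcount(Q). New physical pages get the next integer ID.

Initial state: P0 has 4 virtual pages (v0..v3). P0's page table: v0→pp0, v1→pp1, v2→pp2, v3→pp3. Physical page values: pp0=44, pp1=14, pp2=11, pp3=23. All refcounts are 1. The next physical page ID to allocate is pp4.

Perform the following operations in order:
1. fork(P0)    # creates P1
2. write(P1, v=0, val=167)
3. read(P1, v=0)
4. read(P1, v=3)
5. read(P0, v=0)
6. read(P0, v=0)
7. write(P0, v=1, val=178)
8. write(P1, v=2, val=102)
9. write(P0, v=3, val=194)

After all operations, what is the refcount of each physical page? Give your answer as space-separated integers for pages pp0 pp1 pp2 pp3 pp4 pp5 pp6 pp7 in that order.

Answer: 1 1 1 1 1 1 1 1

Derivation:
Op 1: fork(P0) -> P1. 4 ppages; refcounts: pp0:2 pp1:2 pp2:2 pp3:2
Op 2: write(P1, v0, 167). refcount(pp0)=2>1 -> COPY to pp4. 5 ppages; refcounts: pp0:1 pp1:2 pp2:2 pp3:2 pp4:1
Op 3: read(P1, v0) -> 167. No state change.
Op 4: read(P1, v3) -> 23. No state change.
Op 5: read(P0, v0) -> 44. No state change.
Op 6: read(P0, v0) -> 44. No state change.
Op 7: write(P0, v1, 178). refcount(pp1)=2>1 -> COPY to pp5. 6 ppages; refcounts: pp0:1 pp1:1 pp2:2 pp3:2 pp4:1 pp5:1
Op 8: write(P1, v2, 102). refcount(pp2)=2>1 -> COPY to pp6. 7 ppages; refcounts: pp0:1 pp1:1 pp2:1 pp3:2 pp4:1 pp5:1 pp6:1
Op 9: write(P0, v3, 194). refcount(pp3)=2>1 -> COPY to pp7. 8 ppages; refcounts: pp0:1 pp1:1 pp2:1 pp3:1 pp4:1 pp5:1 pp6:1 pp7:1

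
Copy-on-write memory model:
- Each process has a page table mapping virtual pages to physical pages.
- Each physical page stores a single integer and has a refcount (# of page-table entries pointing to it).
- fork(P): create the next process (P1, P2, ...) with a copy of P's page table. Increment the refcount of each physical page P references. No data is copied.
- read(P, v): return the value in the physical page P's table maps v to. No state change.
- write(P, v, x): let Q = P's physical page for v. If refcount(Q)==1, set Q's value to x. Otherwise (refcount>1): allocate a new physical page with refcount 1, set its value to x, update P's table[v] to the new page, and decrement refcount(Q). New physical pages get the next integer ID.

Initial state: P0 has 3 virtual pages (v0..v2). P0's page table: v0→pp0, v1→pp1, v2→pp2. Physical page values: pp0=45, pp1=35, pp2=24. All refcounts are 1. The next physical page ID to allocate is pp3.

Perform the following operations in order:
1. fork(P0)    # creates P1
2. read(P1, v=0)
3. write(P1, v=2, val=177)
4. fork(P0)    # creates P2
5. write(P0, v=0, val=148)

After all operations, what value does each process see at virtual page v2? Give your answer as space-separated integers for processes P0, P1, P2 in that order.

Answer: 24 177 24

Derivation:
Op 1: fork(P0) -> P1. 3 ppages; refcounts: pp0:2 pp1:2 pp2:2
Op 2: read(P1, v0) -> 45. No state change.
Op 3: write(P1, v2, 177). refcount(pp2)=2>1 -> COPY to pp3. 4 ppages; refcounts: pp0:2 pp1:2 pp2:1 pp3:1
Op 4: fork(P0) -> P2. 4 ppages; refcounts: pp0:3 pp1:3 pp2:2 pp3:1
Op 5: write(P0, v0, 148). refcount(pp0)=3>1 -> COPY to pp4. 5 ppages; refcounts: pp0:2 pp1:3 pp2:2 pp3:1 pp4:1
P0: v2 -> pp2 = 24
P1: v2 -> pp3 = 177
P2: v2 -> pp2 = 24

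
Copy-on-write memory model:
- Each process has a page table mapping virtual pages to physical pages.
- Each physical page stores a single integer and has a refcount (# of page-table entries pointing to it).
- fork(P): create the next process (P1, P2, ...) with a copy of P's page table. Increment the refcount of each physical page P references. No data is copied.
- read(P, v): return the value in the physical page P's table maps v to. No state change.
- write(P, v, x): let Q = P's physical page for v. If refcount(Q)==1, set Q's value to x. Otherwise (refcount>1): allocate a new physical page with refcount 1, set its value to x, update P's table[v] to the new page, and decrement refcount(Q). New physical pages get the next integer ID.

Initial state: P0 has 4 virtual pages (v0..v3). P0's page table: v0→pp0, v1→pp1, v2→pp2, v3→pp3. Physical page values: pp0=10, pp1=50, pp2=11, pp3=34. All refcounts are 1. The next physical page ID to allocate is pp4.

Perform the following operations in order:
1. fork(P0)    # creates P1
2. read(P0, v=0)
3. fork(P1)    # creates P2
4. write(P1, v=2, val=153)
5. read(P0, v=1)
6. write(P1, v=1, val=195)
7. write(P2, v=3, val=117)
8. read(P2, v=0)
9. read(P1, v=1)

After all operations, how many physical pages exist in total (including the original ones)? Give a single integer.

Op 1: fork(P0) -> P1. 4 ppages; refcounts: pp0:2 pp1:2 pp2:2 pp3:2
Op 2: read(P0, v0) -> 10. No state change.
Op 3: fork(P1) -> P2. 4 ppages; refcounts: pp0:3 pp1:3 pp2:3 pp3:3
Op 4: write(P1, v2, 153). refcount(pp2)=3>1 -> COPY to pp4. 5 ppages; refcounts: pp0:3 pp1:3 pp2:2 pp3:3 pp4:1
Op 5: read(P0, v1) -> 50. No state change.
Op 6: write(P1, v1, 195). refcount(pp1)=3>1 -> COPY to pp5. 6 ppages; refcounts: pp0:3 pp1:2 pp2:2 pp3:3 pp4:1 pp5:1
Op 7: write(P2, v3, 117). refcount(pp3)=3>1 -> COPY to pp6. 7 ppages; refcounts: pp0:3 pp1:2 pp2:2 pp3:2 pp4:1 pp5:1 pp6:1
Op 8: read(P2, v0) -> 10. No state change.
Op 9: read(P1, v1) -> 195. No state change.

Answer: 7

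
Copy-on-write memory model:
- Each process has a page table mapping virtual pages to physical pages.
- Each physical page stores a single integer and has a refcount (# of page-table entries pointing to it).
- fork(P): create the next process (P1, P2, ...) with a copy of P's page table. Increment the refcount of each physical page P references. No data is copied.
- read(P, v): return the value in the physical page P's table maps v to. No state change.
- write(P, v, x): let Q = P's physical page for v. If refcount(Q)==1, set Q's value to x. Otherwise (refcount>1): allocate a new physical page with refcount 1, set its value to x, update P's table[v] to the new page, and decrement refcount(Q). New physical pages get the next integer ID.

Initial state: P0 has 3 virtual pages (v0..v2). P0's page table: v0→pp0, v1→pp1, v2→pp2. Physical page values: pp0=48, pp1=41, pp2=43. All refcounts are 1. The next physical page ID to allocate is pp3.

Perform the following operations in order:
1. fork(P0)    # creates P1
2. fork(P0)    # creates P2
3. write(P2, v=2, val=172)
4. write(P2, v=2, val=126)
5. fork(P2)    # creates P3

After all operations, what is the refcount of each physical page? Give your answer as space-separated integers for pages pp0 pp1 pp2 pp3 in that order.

Op 1: fork(P0) -> P1. 3 ppages; refcounts: pp0:2 pp1:2 pp2:2
Op 2: fork(P0) -> P2. 3 ppages; refcounts: pp0:3 pp1:3 pp2:3
Op 3: write(P2, v2, 172). refcount(pp2)=3>1 -> COPY to pp3. 4 ppages; refcounts: pp0:3 pp1:3 pp2:2 pp3:1
Op 4: write(P2, v2, 126). refcount(pp3)=1 -> write in place. 4 ppages; refcounts: pp0:3 pp1:3 pp2:2 pp3:1
Op 5: fork(P2) -> P3. 4 ppages; refcounts: pp0:4 pp1:4 pp2:2 pp3:2

Answer: 4 4 2 2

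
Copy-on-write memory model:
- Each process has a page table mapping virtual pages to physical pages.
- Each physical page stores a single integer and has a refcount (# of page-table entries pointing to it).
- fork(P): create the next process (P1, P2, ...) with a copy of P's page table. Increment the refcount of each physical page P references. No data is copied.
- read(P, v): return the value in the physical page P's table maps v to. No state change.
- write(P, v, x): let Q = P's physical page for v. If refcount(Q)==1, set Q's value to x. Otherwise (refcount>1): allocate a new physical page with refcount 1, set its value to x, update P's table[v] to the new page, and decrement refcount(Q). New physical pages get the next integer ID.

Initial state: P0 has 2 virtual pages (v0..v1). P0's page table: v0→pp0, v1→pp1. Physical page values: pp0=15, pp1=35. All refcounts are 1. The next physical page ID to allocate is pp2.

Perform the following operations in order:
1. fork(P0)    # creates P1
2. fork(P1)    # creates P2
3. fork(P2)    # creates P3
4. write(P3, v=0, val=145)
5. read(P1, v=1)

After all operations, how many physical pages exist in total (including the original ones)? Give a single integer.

Answer: 3

Derivation:
Op 1: fork(P0) -> P1. 2 ppages; refcounts: pp0:2 pp1:2
Op 2: fork(P1) -> P2. 2 ppages; refcounts: pp0:3 pp1:3
Op 3: fork(P2) -> P3. 2 ppages; refcounts: pp0:4 pp1:4
Op 4: write(P3, v0, 145). refcount(pp0)=4>1 -> COPY to pp2. 3 ppages; refcounts: pp0:3 pp1:4 pp2:1
Op 5: read(P1, v1) -> 35. No state change.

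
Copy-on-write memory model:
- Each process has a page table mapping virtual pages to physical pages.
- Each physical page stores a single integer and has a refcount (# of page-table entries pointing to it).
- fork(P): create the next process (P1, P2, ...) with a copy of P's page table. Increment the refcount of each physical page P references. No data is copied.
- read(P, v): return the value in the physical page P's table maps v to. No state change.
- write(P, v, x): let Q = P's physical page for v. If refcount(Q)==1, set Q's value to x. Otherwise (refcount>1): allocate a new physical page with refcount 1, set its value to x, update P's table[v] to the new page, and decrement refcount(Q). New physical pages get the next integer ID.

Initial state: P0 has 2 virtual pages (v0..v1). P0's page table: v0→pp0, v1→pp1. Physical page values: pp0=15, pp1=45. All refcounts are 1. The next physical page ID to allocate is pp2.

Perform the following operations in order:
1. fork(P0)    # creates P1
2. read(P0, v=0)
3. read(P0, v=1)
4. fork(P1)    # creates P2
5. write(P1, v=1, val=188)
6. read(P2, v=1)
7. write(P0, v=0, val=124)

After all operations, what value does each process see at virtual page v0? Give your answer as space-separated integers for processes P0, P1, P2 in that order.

Answer: 124 15 15

Derivation:
Op 1: fork(P0) -> P1. 2 ppages; refcounts: pp0:2 pp1:2
Op 2: read(P0, v0) -> 15. No state change.
Op 3: read(P0, v1) -> 45. No state change.
Op 4: fork(P1) -> P2. 2 ppages; refcounts: pp0:3 pp1:3
Op 5: write(P1, v1, 188). refcount(pp1)=3>1 -> COPY to pp2. 3 ppages; refcounts: pp0:3 pp1:2 pp2:1
Op 6: read(P2, v1) -> 45. No state change.
Op 7: write(P0, v0, 124). refcount(pp0)=3>1 -> COPY to pp3. 4 ppages; refcounts: pp0:2 pp1:2 pp2:1 pp3:1
P0: v0 -> pp3 = 124
P1: v0 -> pp0 = 15
P2: v0 -> pp0 = 15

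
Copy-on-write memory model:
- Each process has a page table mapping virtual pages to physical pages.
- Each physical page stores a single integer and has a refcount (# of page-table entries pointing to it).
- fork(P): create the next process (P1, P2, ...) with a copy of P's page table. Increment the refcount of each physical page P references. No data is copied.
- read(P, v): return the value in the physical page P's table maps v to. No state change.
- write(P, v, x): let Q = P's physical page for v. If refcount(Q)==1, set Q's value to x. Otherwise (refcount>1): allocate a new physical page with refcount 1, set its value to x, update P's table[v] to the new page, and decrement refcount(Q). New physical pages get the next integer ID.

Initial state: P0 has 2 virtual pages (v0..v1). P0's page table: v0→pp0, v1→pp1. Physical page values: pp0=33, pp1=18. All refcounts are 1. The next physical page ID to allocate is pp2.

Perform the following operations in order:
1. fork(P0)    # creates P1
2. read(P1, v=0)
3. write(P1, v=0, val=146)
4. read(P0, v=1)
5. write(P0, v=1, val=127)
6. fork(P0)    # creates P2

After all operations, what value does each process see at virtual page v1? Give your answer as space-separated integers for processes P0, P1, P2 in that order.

Op 1: fork(P0) -> P1. 2 ppages; refcounts: pp0:2 pp1:2
Op 2: read(P1, v0) -> 33. No state change.
Op 3: write(P1, v0, 146). refcount(pp0)=2>1 -> COPY to pp2. 3 ppages; refcounts: pp0:1 pp1:2 pp2:1
Op 4: read(P0, v1) -> 18. No state change.
Op 5: write(P0, v1, 127). refcount(pp1)=2>1 -> COPY to pp3. 4 ppages; refcounts: pp0:1 pp1:1 pp2:1 pp3:1
Op 6: fork(P0) -> P2. 4 ppages; refcounts: pp0:2 pp1:1 pp2:1 pp3:2
P0: v1 -> pp3 = 127
P1: v1 -> pp1 = 18
P2: v1 -> pp3 = 127

Answer: 127 18 127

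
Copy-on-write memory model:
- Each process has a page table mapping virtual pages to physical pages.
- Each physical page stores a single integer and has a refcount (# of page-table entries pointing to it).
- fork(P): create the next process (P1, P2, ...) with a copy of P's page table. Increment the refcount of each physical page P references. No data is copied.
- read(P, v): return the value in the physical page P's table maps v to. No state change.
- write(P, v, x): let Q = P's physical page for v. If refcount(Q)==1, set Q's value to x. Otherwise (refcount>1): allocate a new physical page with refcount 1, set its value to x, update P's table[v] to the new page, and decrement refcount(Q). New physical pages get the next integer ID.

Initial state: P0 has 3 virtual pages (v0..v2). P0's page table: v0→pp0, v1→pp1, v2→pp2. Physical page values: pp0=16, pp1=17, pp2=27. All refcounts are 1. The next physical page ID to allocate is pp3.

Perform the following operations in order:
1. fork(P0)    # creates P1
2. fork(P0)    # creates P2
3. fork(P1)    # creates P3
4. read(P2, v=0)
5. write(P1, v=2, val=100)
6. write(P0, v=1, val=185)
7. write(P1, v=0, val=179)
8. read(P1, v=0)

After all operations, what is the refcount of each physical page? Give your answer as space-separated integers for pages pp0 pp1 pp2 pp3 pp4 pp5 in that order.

Op 1: fork(P0) -> P1. 3 ppages; refcounts: pp0:2 pp1:2 pp2:2
Op 2: fork(P0) -> P2. 3 ppages; refcounts: pp0:3 pp1:3 pp2:3
Op 3: fork(P1) -> P3. 3 ppages; refcounts: pp0:4 pp1:4 pp2:4
Op 4: read(P2, v0) -> 16. No state change.
Op 5: write(P1, v2, 100). refcount(pp2)=4>1 -> COPY to pp3. 4 ppages; refcounts: pp0:4 pp1:4 pp2:3 pp3:1
Op 6: write(P0, v1, 185). refcount(pp1)=4>1 -> COPY to pp4. 5 ppages; refcounts: pp0:4 pp1:3 pp2:3 pp3:1 pp4:1
Op 7: write(P1, v0, 179). refcount(pp0)=4>1 -> COPY to pp5. 6 ppages; refcounts: pp0:3 pp1:3 pp2:3 pp3:1 pp4:1 pp5:1
Op 8: read(P1, v0) -> 179. No state change.

Answer: 3 3 3 1 1 1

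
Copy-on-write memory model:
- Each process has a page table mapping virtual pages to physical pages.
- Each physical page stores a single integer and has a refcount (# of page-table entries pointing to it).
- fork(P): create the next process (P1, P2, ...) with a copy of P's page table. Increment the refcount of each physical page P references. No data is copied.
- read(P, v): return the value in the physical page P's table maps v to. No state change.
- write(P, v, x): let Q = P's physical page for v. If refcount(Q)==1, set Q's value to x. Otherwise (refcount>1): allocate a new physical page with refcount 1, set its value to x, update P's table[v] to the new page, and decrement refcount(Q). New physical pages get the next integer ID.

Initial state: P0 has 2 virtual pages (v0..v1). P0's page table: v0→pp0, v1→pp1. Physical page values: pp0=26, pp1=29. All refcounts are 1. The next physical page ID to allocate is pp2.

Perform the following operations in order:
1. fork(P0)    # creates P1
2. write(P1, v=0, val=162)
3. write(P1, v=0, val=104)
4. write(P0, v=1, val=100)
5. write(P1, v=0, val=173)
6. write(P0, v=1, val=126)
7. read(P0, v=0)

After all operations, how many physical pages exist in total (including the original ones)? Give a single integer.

Answer: 4

Derivation:
Op 1: fork(P0) -> P1. 2 ppages; refcounts: pp0:2 pp1:2
Op 2: write(P1, v0, 162). refcount(pp0)=2>1 -> COPY to pp2. 3 ppages; refcounts: pp0:1 pp1:2 pp2:1
Op 3: write(P1, v0, 104). refcount(pp2)=1 -> write in place. 3 ppages; refcounts: pp0:1 pp1:2 pp2:1
Op 4: write(P0, v1, 100). refcount(pp1)=2>1 -> COPY to pp3. 4 ppages; refcounts: pp0:1 pp1:1 pp2:1 pp3:1
Op 5: write(P1, v0, 173). refcount(pp2)=1 -> write in place. 4 ppages; refcounts: pp0:1 pp1:1 pp2:1 pp3:1
Op 6: write(P0, v1, 126). refcount(pp3)=1 -> write in place. 4 ppages; refcounts: pp0:1 pp1:1 pp2:1 pp3:1
Op 7: read(P0, v0) -> 26. No state change.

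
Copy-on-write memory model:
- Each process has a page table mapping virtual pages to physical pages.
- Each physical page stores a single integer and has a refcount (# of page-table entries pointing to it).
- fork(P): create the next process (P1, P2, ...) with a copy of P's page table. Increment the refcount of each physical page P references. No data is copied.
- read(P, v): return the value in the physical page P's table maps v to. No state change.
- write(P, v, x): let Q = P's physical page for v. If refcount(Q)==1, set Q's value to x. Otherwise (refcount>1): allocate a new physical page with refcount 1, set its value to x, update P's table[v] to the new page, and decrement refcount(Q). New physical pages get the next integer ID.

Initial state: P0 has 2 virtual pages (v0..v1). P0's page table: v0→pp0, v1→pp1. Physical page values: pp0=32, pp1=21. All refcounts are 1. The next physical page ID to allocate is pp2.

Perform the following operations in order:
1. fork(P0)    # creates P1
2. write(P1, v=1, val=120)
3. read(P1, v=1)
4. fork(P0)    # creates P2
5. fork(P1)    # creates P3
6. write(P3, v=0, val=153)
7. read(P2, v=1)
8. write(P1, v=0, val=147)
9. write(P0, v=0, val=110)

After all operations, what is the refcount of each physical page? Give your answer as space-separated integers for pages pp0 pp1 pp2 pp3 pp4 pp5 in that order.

Answer: 1 2 2 1 1 1

Derivation:
Op 1: fork(P0) -> P1. 2 ppages; refcounts: pp0:2 pp1:2
Op 2: write(P1, v1, 120). refcount(pp1)=2>1 -> COPY to pp2. 3 ppages; refcounts: pp0:2 pp1:1 pp2:1
Op 3: read(P1, v1) -> 120. No state change.
Op 4: fork(P0) -> P2. 3 ppages; refcounts: pp0:3 pp1:2 pp2:1
Op 5: fork(P1) -> P3. 3 ppages; refcounts: pp0:4 pp1:2 pp2:2
Op 6: write(P3, v0, 153). refcount(pp0)=4>1 -> COPY to pp3. 4 ppages; refcounts: pp0:3 pp1:2 pp2:2 pp3:1
Op 7: read(P2, v1) -> 21. No state change.
Op 8: write(P1, v0, 147). refcount(pp0)=3>1 -> COPY to pp4. 5 ppages; refcounts: pp0:2 pp1:2 pp2:2 pp3:1 pp4:1
Op 9: write(P0, v0, 110). refcount(pp0)=2>1 -> COPY to pp5. 6 ppages; refcounts: pp0:1 pp1:2 pp2:2 pp3:1 pp4:1 pp5:1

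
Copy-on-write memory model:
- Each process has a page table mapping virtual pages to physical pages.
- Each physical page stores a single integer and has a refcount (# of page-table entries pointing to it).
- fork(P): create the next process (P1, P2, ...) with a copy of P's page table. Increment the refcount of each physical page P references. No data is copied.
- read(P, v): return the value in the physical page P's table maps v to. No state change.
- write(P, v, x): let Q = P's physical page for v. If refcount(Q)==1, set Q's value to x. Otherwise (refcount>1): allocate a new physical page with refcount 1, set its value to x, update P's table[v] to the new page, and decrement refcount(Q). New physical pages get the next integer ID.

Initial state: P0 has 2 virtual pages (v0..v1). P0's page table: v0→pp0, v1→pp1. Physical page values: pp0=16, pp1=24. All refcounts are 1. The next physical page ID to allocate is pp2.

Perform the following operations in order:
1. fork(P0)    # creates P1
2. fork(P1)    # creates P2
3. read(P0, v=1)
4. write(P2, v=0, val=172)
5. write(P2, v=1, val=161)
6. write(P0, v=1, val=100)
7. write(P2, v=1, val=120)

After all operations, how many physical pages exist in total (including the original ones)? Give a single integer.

Op 1: fork(P0) -> P1. 2 ppages; refcounts: pp0:2 pp1:2
Op 2: fork(P1) -> P2. 2 ppages; refcounts: pp0:3 pp1:3
Op 3: read(P0, v1) -> 24. No state change.
Op 4: write(P2, v0, 172). refcount(pp0)=3>1 -> COPY to pp2. 3 ppages; refcounts: pp0:2 pp1:3 pp2:1
Op 5: write(P2, v1, 161). refcount(pp1)=3>1 -> COPY to pp3. 4 ppages; refcounts: pp0:2 pp1:2 pp2:1 pp3:1
Op 6: write(P0, v1, 100). refcount(pp1)=2>1 -> COPY to pp4. 5 ppages; refcounts: pp0:2 pp1:1 pp2:1 pp3:1 pp4:1
Op 7: write(P2, v1, 120). refcount(pp3)=1 -> write in place. 5 ppages; refcounts: pp0:2 pp1:1 pp2:1 pp3:1 pp4:1

Answer: 5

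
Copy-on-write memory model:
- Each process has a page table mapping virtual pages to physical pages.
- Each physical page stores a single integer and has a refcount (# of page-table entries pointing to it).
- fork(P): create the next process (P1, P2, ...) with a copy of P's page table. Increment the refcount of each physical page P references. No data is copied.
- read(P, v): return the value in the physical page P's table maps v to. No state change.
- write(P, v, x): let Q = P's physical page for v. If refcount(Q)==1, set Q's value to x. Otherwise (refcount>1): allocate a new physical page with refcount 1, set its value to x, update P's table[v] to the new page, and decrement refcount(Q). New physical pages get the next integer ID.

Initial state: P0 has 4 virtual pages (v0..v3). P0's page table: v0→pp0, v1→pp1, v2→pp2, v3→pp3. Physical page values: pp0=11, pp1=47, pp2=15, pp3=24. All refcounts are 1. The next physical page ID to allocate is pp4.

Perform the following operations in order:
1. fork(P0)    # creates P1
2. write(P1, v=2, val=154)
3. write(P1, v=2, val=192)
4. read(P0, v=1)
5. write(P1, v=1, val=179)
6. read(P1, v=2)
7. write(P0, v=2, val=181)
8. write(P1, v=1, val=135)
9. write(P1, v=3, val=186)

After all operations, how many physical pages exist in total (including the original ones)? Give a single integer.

Op 1: fork(P0) -> P1. 4 ppages; refcounts: pp0:2 pp1:2 pp2:2 pp3:2
Op 2: write(P1, v2, 154). refcount(pp2)=2>1 -> COPY to pp4. 5 ppages; refcounts: pp0:2 pp1:2 pp2:1 pp3:2 pp4:1
Op 3: write(P1, v2, 192). refcount(pp4)=1 -> write in place. 5 ppages; refcounts: pp0:2 pp1:2 pp2:1 pp3:2 pp4:1
Op 4: read(P0, v1) -> 47. No state change.
Op 5: write(P1, v1, 179). refcount(pp1)=2>1 -> COPY to pp5. 6 ppages; refcounts: pp0:2 pp1:1 pp2:1 pp3:2 pp4:1 pp5:1
Op 6: read(P1, v2) -> 192. No state change.
Op 7: write(P0, v2, 181). refcount(pp2)=1 -> write in place. 6 ppages; refcounts: pp0:2 pp1:1 pp2:1 pp3:2 pp4:1 pp5:1
Op 8: write(P1, v1, 135). refcount(pp5)=1 -> write in place. 6 ppages; refcounts: pp0:2 pp1:1 pp2:1 pp3:2 pp4:1 pp5:1
Op 9: write(P1, v3, 186). refcount(pp3)=2>1 -> COPY to pp6. 7 ppages; refcounts: pp0:2 pp1:1 pp2:1 pp3:1 pp4:1 pp5:1 pp6:1

Answer: 7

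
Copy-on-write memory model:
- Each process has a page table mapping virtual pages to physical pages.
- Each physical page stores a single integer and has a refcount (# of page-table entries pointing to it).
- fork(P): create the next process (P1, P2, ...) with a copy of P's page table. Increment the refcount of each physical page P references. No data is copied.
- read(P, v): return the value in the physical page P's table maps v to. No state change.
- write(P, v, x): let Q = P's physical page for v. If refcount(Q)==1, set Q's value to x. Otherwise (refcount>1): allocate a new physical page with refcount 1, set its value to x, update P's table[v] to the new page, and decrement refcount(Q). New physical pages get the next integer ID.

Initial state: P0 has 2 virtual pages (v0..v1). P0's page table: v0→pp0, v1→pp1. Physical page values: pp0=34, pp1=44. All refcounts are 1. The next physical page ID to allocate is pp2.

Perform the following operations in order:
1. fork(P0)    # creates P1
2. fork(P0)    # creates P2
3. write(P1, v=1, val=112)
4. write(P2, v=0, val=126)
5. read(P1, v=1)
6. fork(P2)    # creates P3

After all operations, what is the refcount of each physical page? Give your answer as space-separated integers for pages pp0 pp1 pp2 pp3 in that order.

Answer: 2 3 1 2

Derivation:
Op 1: fork(P0) -> P1. 2 ppages; refcounts: pp0:2 pp1:2
Op 2: fork(P0) -> P2. 2 ppages; refcounts: pp0:3 pp1:3
Op 3: write(P1, v1, 112). refcount(pp1)=3>1 -> COPY to pp2. 3 ppages; refcounts: pp0:3 pp1:2 pp2:1
Op 4: write(P2, v0, 126). refcount(pp0)=3>1 -> COPY to pp3. 4 ppages; refcounts: pp0:2 pp1:2 pp2:1 pp3:1
Op 5: read(P1, v1) -> 112. No state change.
Op 6: fork(P2) -> P3. 4 ppages; refcounts: pp0:2 pp1:3 pp2:1 pp3:2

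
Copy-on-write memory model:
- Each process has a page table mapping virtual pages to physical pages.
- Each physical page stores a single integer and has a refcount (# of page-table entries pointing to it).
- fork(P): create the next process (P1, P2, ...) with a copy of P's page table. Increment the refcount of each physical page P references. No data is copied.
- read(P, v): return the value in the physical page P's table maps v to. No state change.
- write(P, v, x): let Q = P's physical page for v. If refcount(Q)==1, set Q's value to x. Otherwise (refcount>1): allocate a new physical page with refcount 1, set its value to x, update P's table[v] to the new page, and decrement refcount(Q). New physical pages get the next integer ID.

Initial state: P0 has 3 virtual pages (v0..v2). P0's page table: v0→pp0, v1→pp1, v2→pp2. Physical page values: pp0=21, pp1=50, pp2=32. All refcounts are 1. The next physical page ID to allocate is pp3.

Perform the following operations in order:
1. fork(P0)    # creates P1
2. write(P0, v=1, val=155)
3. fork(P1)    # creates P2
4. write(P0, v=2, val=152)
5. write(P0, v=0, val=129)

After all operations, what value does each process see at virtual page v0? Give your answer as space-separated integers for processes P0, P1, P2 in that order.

Op 1: fork(P0) -> P1. 3 ppages; refcounts: pp0:2 pp1:2 pp2:2
Op 2: write(P0, v1, 155). refcount(pp1)=2>1 -> COPY to pp3. 4 ppages; refcounts: pp0:2 pp1:1 pp2:2 pp3:1
Op 3: fork(P1) -> P2. 4 ppages; refcounts: pp0:3 pp1:2 pp2:3 pp3:1
Op 4: write(P0, v2, 152). refcount(pp2)=3>1 -> COPY to pp4. 5 ppages; refcounts: pp0:3 pp1:2 pp2:2 pp3:1 pp4:1
Op 5: write(P0, v0, 129). refcount(pp0)=3>1 -> COPY to pp5. 6 ppages; refcounts: pp0:2 pp1:2 pp2:2 pp3:1 pp4:1 pp5:1
P0: v0 -> pp5 = 129
P1: v0 -> pp0 = 21
P2: v0 -> pp0 = 21

Answer: 129 21 21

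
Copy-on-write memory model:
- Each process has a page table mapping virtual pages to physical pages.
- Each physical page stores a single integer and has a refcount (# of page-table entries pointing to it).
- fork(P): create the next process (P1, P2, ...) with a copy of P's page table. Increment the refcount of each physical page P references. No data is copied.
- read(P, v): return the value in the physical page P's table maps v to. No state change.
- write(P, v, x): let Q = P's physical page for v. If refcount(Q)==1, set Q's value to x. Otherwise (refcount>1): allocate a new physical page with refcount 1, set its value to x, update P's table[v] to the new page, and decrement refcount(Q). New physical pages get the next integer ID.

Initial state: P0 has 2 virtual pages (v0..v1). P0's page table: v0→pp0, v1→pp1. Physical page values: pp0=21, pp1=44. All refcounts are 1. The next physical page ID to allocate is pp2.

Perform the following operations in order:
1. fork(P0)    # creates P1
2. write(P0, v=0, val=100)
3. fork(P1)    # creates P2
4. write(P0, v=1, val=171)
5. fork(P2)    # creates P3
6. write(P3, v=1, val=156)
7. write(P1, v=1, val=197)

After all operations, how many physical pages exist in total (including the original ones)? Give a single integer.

Answer: 6

Derivation:
Op 1: fork(P0) -> P1. 2 ppages; refcounts: pp0:2 pp1:2
Op 2: write(P0, v0, 100). refcount(pp0)=2>1 -> COPY to pp2. 3 ppages; refcounts: pp0:1 pp1:2 pp2:1
Op 3: fork(P1) -> P2. 3 ppages; refcounts: pp0:2 pp1:3 pp2:1
Op 4: write(P0, v1, 171). refcount(pp1)=3>1 -> COPY to pp3. 4 ppages; refcounts: pp0:2 pp1:2 pp2:1 pp3:1
Op 5: fork(P2) -> P3. 4 ppages; refcounts: pp0:3 pp1:3 pp2:1 pp3:1
Op 6: write(P3, v1, 156). refcount(pp1)=3>1 -> COPY to pp4. 5 ppages; refcounts: pp0:3 pp1:2 pp2:1 pp3:1 pp4:1
Op 7: write(P1, v1, 197). refcount(pp1)=2>1 -> COPY to pp5. 6 ppages; refcounts: pp0:3 pp1:1 pp2:1 pp3:1 pp4:1 pp5:1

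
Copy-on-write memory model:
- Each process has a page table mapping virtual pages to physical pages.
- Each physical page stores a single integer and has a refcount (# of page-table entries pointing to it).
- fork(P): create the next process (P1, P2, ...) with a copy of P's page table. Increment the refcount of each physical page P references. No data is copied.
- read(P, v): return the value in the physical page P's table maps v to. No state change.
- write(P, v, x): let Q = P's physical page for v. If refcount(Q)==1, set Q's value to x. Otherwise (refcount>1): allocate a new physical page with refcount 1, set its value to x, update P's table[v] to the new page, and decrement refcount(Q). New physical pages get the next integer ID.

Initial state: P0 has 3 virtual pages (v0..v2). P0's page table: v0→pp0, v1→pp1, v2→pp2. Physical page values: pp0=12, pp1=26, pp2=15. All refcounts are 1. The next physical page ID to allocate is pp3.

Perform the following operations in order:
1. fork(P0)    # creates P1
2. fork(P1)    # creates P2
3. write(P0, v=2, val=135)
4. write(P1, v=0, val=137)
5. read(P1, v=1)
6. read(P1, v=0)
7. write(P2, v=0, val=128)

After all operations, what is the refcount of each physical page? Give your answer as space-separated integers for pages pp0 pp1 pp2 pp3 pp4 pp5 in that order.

Op 1: fork(P0) -> P1. 3 ppages; refcounts: pp0:2 pp1:2 pp2:2
Op 2: fork(P1) -> P2. 3 ppages; refcounts: pp0:3 pp1:3 pp2:3
Op 3: write(P0, v2, 135). refcount(pp2)=3>1 -> COPY to pp3. 4 ppages; refcounts: pp0:3 pp1:3 pp2:2 pp3:1
Op 4: write(P1, v0, 137). refcount(pp0)=3>1 -> COPY to pp4. 5 ppages; refcounts: pp0:2 pp1:3 pp2:2 pp3:1 pp4:1
Op 5: read(P1, v1) -> 26. No state change.
Op 6: read(P1, v0) -> 137. No state change.
Op 7: write(P2, v0, 128). refcount(pp0)=2>1 -> COPY to pp5. 6 ppages; refcounts: pp0:1 pp1:3 pp2:2 pp3:1 pp4:1 pp5:1

Answer: 1 3 2 1 1 1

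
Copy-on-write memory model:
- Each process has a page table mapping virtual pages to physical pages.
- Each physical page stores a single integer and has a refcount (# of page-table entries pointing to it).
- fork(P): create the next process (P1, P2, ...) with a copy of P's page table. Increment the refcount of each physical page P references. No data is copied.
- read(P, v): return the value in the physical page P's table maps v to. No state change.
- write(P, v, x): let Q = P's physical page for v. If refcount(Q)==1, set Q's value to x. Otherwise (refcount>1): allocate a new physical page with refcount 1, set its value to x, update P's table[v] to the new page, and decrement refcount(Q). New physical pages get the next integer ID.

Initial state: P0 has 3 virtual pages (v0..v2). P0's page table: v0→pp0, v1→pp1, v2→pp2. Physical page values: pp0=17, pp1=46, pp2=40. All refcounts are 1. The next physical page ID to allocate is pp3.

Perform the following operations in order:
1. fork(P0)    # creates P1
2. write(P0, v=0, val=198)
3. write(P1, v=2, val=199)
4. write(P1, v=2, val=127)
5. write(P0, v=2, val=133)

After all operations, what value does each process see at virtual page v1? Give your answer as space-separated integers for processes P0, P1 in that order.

Op 1: fork(P0) -> P1. 3 ppages; refcounts: pp0:2 pp1:2 pp2:2
Op 2: write(P0, v0, 198). refcount(pp0)=2>1 -> COPY to pp3. 4 ppages; refcounts: pp0:1 pp1:2 pp2:2 pp3:1
Op 3: write(P1, v2, 199). refcount(pp2)=2>1 -> COPY to pp4. 5 ppages; refcounts: pp0:1 pp1:2 pp2:1 pp3:1 pp4:1
Op 4: write(P1, v2, 127). refcount(pp4)=1 -> write in place. 5 ppages; refcounts: pp0:1 pp1:2 pp2:1 pp3:1 pp4:1
Op 5: write(P0, v2, 133). refcount(pp2)=1 -> write in place. 5 ppages; refcounts: pp0:1 pp1:2 pp2:1 pp3:1 pp4:1
P0: v1 -> pp1 = 46
P1: v1 -> pp1 = 46

Answer: 46 46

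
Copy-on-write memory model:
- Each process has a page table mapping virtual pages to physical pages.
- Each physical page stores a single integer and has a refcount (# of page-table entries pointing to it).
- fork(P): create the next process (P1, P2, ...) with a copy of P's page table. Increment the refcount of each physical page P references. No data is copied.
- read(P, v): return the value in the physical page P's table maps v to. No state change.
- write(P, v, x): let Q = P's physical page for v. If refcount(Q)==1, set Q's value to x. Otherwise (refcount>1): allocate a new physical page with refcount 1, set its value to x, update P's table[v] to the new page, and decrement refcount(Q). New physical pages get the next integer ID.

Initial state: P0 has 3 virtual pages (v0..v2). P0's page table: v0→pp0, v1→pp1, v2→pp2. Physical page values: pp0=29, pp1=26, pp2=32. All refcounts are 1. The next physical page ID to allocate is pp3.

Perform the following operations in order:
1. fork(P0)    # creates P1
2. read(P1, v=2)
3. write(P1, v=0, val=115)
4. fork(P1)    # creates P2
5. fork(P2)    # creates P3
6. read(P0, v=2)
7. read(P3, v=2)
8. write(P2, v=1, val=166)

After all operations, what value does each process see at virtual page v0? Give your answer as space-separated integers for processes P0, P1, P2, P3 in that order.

Op 1: fork(P0) -> P1. 3 ppages; refcounts: pp0:2 pp1:2 pp2:2
Op 2: read(P1, v2) -> 32. No state change.
Op 3: write(P1, v0, 115). refcount(pp0)=2>1 -> COPY to pp3. 4 ppages; refcounts: pp0:1 pp1:2 pp2:2 pp3:1
Op 4: fork(P1) -> P2. 4 ppages; refcounts: pp0:1 pp1:3 pp2:3 pp3:2
Op 5: fork(P2) -> P3. 4 ppages; refcounts: pp0:1 pp1:4 pp2:4 pp3:3
Op 6: read(P0, v2) -> 32. No state change.
Op 7: read(P3, v2) -> 32. No state change.
Op 8: write(P2, v1, 166). refcount(pp1)=4>1 -> COPY to pp4. 5 ppages; refcounts: pp0:1 pp1:3 pp2:4 pp3:3 pp4:1
P0: v0 -> pp0 = 29
P1: v0 -> pp3 = 115
P2: v0 -> pp3 = 115
P3: v0 -> pp3 = 115

Answer: 29 115 115 115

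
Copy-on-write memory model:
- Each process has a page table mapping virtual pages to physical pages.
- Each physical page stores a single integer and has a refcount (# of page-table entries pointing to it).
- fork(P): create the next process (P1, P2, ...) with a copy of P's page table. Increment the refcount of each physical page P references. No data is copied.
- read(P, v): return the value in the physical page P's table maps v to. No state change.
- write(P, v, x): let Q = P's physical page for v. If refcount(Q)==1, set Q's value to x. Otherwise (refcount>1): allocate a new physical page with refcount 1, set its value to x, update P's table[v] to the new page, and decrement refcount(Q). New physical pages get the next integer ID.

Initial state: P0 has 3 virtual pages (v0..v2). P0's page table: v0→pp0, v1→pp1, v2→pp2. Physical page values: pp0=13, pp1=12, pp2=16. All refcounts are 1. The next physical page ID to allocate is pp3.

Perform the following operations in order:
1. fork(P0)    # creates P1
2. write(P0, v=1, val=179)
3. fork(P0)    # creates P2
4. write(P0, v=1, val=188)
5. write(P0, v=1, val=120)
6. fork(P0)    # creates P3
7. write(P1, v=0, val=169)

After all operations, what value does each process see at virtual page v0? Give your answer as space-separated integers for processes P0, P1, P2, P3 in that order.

Op 1: fork(P0) -> P1. 3 ppages; refcounts: pp0:2 pp1:2 pp2:2
Op 2: write(P0, v1, 179). refcount(pp1)=2>1 -> COPY to pp3. 4 ppages; refcounts: pp0:2 pp1:1 pp2:2 pp3:1
Op 3: fork(P0) -> P2. 4 ppages; refcounts: pp0:3 pp1:1 pp2:3 pp3:2
Op 4: write(P0, v1, 188). refcount(pp3)=2>1 -> COPY to pp4. 5 ppages; refcounts: pp0:3 pp1:1 pp2:3 pp3:1 pp4:1
Op 5: write(P0, v1, 120). refcount(pp4)=1 -> write in place. 5 ppages; refcounts: pp0:3 pp1:1 pp2:3 pp3:1 pp4:1
Op 6: fork(P0) -> P3. 5 ppages; refcounts: pp0:4 pp1:1 pp2:4 pp3:1 pp4:2
Op 7: write(P1, v0, 169). refcount(pp0)=4>1 -> COPY to pp5. 6 ppages; refcounts: pp0:3 pp1:1 pp2:4 pp3:1 pp4:2 pp5:1
P0: v0 -> pp0 = 13
P1: v0 -> pp5 = 169
P2: v0 -> pp0 = 13
P3: v0 -> pp0 = 13

Answer: 13 169 13 13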